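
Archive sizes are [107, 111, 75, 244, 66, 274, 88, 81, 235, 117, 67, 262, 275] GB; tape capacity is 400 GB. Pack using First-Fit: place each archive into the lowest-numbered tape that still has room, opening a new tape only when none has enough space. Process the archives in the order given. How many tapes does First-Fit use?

107 GB → tape 1 (remaining 293 GB)
111 GB → tape 1 (remaining 182 GB)
75 GB → tape 1 (remaining 107 GB)
244 GB → tape 2 (remaining 156 GB)
66 GB → tape 1 (remaining 41 GB)
274 GB → tape 3 (remaining 126 GB)
88 GB → tape 2 (remaining 68 GB)
81 GB → tape 3 (remaining 45 GB)
235 GB → tape 4 (remaining 165 GB)
117 GB → tape 4 (remaining 48 GB)
67 GB → tape 2 (remaining 1 GB)
262 GB → tape 5 (remaining 138 GB)
275 GB → tape 6 (remaining 125 GB)
Final tapes: [107,111,75,66] [244,88,67] [274,81] [235,117] [262] [275].

6 tapes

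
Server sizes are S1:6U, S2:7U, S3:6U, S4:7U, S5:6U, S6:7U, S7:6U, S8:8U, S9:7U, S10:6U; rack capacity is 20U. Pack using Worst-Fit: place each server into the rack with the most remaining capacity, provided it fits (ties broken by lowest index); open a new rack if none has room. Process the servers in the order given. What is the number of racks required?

S1 (6U) → rack 1 (remaining 14U)
S2 (7U) → rack 1 (remaining 7U)
S3 (6U) → rack 1 (remaining 1U)
S4 (7U) → rack 2 (remaining 13U)
S5 (6U) → rack 2 (remaining 7U)
S6 (7U) → rack 2 (remaining 0U)
S7 (6U) → rack 3 (remaining 14U)
S8 (8U) → rack 3 (remaining 6U)
S9 (7U) → rack 4 (remaining 13U)
S10 (6U) → rack 4 (remaining 7U)

4 racks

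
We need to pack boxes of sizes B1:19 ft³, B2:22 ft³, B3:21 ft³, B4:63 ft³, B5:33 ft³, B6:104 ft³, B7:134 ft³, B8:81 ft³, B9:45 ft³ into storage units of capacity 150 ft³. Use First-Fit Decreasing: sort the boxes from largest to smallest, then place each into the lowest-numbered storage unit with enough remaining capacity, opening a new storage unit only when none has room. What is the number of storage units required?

4 storage units

Sorted descending: 134, 104, 81, 63, 45, 33, 22, 21, 19.
storage unit 1: place 134 ft³, 16 ft³ left
storage unit 2: place 104 ft³, 46 ft³ left
storage unit 3: place 81 ft³, 69 ft³ left
storage unit 3: place 63 ft³, 6 ft³ left
storage unit 2: place 45 ft³, 1 ft³ left
storage unit 4: place 33 ft³, 117 ft³ left
storage unit 4: place 22 ft³, 95 ft³ left
storage unit 4: place 21 ft³, 74 ft³ left
storage unit 4: place 19 ft³, 55 ft³ left
Final storage units: [134] [104,45] [81,63] [33,22,21,19].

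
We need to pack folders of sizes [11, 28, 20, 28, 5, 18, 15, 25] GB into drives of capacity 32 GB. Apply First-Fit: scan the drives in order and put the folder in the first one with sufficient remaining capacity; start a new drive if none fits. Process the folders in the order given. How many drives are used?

6 drives

drive 1: place 11 GB, 21 GB left
drive 2: place 28 GB, 4 GB left
drive 1: place 20 GB, 1 GB left
drive 3: place 28 GB, 4 GB left
drive 4: place 5 GB, 27 GB left
drive 4: place 18 GB, 9 GB left
drive 5: place 15 GB, 17 GB left
drive 6: place 25 GB, 7 GB left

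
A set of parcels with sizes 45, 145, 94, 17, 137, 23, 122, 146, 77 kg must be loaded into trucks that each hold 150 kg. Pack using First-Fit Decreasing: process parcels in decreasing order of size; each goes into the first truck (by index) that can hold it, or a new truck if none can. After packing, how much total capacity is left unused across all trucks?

94

Sorted descending: 146, 145, 137, 122, 94, 77, 45, 23, 17.
146 kg → truck 1 (remaining 4 kg)
145 kg → truck 2 (remaining 5 kg)
137 kg → truck 3 (remaining 13 kg)
122 kg → truck 4 (remaining 28 kg)
94 kg → truck 5 (remaining 56 kg)
77 kg → truck 6 (remaining 73 kg)
45 kg → truck 5 (remaining 11 kg)
23 kg → truck 4 (remaining 5 kg)
17 kg → truck 6 (remaining 56 kg)
6 trucks × 150 kg = 900 kg; used 806 kg; unused 94 kg.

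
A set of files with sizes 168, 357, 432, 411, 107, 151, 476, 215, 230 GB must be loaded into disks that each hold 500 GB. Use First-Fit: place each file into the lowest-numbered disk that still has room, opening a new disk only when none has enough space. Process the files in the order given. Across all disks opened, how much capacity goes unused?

Put 168 GB in disk 1; 332 GB remain.
Put 357 GB in disk 2; 143 GB remain.
Put 432 GB in disk 3; 68 GB remain.
Put 411 GB in disk 4; 89 GB remain.
Put 107 GB in disk 1; 225 GB remain.
Put 151 GB in disk 1; 74 GB remain.
Put 476 GB in disk 5; 24 GB remain.
Put 215 GB in disk 6; 285 GB remain.
Put 230 GB in disk 6; 55 GB remain.
6 disks × 500 GB = 3000 GB; used 2547 GB; unused 453 GB.

453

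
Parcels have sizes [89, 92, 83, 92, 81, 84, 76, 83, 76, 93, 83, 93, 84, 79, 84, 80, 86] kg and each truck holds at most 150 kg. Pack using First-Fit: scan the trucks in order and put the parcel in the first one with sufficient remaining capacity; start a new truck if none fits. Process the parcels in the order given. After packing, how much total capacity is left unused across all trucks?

Put 89 kg in truck 1; 61 kg remain.
Put 92 kg in truck 2; 58 kg remain.
Put 83 kg in truck 3; 67 kg remain.
Put 92 kg in truck 4; 58 kg remain.
Put 81 kg in truck 5; 69 kg remain.
Put 84 kg in truck 6; 66 kg remain.
Put 76 kg in truck 7; 74 kg remain.
Put 83 kg in truck 8; 67 kg remain.
Put 76 kg in truck 9; 74 kg remain.
Put 93 kg in truck 10; 57 kg remain.
Put 83 kg in truck 11; 67 kg remain.
Put 93 kg in truck 12; 57 kg remain.
Put 84 kg in truck 13; 66 kg remain.
Put 79 kg in truck 14; 71 kg remain.
Put 84 kg in truck 15; 66 kg remain.
Put 80 kg in truck 16; 70 kg remain.
Put 86 kg in truck 17; 64 kg remain.
17 trucks × 150 kg = 2550 kg; used 1438 kg; unused 1112 kg.

1112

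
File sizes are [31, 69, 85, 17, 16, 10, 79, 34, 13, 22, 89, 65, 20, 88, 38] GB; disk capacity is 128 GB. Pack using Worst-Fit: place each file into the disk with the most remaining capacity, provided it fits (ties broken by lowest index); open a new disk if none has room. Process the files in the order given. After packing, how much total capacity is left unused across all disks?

Put 31 GB in disk 1; 97 GB remain.
Put 69 GB in disk 1; 28 GB remain.
Put 85 GB in disk 2; 43 GB remain.
Put 17 GB in disk 2; 26 GB remain.
Put 16 GB in disk 1; 12 GB remain.
Put 10 GB in disk 2; 16 GB remain.
Put 79 GB in disk 3; 49 GB remain.
Put 34 GB in disk 3; 15 GB remain.
Put 13 GB in disk 2; 3 GB remain.
Put 22 GB in disk 4; 106 GB remain.
Put 89 GB in disk 4; 17 GB remain.
Put 65 GB in disk 5; 63 GB remain.
Put 20 GB in disk 5; 43 GB remain.
Put 88 GB in disk 6; 40 GB remain.
Put 38 GB in disk 5; 5 GB remain.
6 disks × 128 GB = 768 GB; used 676 GB; unused 92 GB.

92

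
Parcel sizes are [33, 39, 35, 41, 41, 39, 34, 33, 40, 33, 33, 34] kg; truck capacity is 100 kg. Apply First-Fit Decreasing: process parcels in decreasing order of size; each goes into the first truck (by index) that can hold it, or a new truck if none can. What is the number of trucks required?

Sorted descending: 41, 41, 40, 39, 39, 35, 34, 34, 33, 33, 33, 33.
Put 41 kg in truck 1; 59 kg remain.
Put 41 kg in truck 1; 18 kg remain.
Put 40 kg in truck 2; 60 kg remain.
Put 39 kg in truck 2; 21 kg remain.
Put 39 kg in truck 3; 61 kg remain.
Put 35 kg in truck 3; 26 kg remain.
Put 34 kg in truck 4; 66 kg remain.
Put 34 kg in truck 4; 32 kg remain.
Put 33 kg in truck 5; 67 kg remain.
Put 33 kg in truck 5; 34 kg remain.
Put 33 kg in truck 5; 1 kg remain.
Put 33 kg in truck 6; 67 kg remain.

6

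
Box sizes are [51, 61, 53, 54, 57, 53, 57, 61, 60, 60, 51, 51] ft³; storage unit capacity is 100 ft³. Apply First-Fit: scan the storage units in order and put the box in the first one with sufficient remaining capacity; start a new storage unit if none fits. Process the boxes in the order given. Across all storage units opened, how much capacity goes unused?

storage unit 1: place 51 ft³, 49 ft³ left
storage unit 2: place 61 ft³, 39 ft³ left
storage unit 3: place 53 ft³, 47 ft³ left
storage unit 4: place 54 ft³, 46 ft³ left
storage unit 5: place 57 ft³, 43 ft³ left
storage unit 6: place 53 ft³, 47 ft³ left
storage unit 7: place 57 ft³, 43 ft³ left
storage unit 8: place 61 ft³, 39 ft³ left
storage unit 9: place 60 ft³, 40 ft³ left
storage unit 10: place 60 ft³, 40 ft³ left
storage unit 11: place 51 ft³, 49 ft³ left
storage unit 12: place 51 ft³, 49 ft³ left
12 storage units × 100 ft³ = 1200 ft³; used 669 ft³; unused 531 ft³.

531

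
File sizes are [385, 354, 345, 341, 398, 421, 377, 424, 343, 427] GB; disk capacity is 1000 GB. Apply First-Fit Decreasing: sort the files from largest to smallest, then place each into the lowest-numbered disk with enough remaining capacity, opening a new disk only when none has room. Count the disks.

Sorted descending: 427, 424, 421, 398, 385, 377, 354, 345, 343, 341.
Put 427 GB in disk 1; 573 GB remain.
Put 424 GB in disk 1; 149 GB remain.
Put 421 GB in disk 2; 579 GB remain.
Put 398 GB in disk 2; 181 GB remain.
Put 385 GB in disk 3; 615 GB remain.
Put 377 GB in disk 3; 238 GB remain.
Put 354 GB in disk 4; 646 GB remain.
Put 345 GB in disk 4; 301 GB remain.
Put 343 GB in disk 5; 657 GB remain.
Put 341 GB in disk 5; 316 GB remain.

5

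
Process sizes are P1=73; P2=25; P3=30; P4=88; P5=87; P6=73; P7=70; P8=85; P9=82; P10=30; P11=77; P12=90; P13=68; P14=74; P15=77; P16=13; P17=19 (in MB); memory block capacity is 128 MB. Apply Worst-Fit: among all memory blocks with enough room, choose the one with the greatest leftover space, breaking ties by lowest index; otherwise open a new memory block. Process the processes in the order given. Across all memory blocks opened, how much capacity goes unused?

475

memory block 1: place P1 (73 MB), 55 MB left
memory block 1: place P2 (25 MB), 30 MB left
memory block 1: place P3 (30 MB), 0 MB left
memory block 2: place P4 (88 MB), 40 MB left
memory block 3: place P5 (87 MB), 41 MB left
memory block 4: place P6 (73 MB), 55 MB left
memory block 5: place P7 (70 MB), 58 MB left
memory block 6: place P8 (85 MB), 43 MB left
memory block 7: place P9 (82 MB), 46 MB left
memory block 5: place P10 (30 MB), 28 MB left
memory block 8: place P11 (77 MB), 51 MB left
memory block 9: place P12 (90 MB), 38 MB left
memory block 10: place P13 (68 MB), 60 MB left
memory block 11: place P14 (74 MB), 54 MB left
memory block 12: place P15 (77 MB), 51 MB left
memory block 10: place P16 (13 MB), 47 MB left
memory block 4: place P17 (19 MB), 36 MB left
12 memory blocks × 128 MB = 1536 MB; used 1061 MB; unused 475 MB.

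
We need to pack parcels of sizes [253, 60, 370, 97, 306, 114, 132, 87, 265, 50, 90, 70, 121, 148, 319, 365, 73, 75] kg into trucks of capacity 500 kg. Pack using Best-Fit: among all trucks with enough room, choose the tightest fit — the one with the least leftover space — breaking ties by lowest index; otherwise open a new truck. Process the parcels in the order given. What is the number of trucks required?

7

truck 1: place 253 kg, 247 kg left
truck 1: place 60 kg, 187 kg left
truck 2: place 370 kg, 130 kg left
truck 2: place 97 kg, 33 kg left
truck 3: place 306 kg, 194 kg left
truck 1: place 114 kg, 73 kg left
truck 3: place 132 kg, 62 kg left
truck 4: place 87 kg, 413 kg left
truck 4: place 265 kg, 148 kg left
truck 3: place 50 kg, 12 kg left
truck 4: place 90 kg, 58 kg left
truck 1: place 70 kg, 3 kg left
truck 5: place 121 kg, 379 kg left
truck 5: place 148 kg, 231 kg left
truck 6: place 319 kg, 181 kg left
truck 7: place 365 kg, 135 kg left
truck 7: place 73 kg, 62 kg left
truck 6: place 75 kg, 106 kg left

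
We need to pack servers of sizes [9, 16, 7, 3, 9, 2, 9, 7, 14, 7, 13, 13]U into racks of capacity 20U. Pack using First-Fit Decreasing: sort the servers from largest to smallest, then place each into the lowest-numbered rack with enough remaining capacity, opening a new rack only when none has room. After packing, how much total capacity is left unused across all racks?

Sorted descending: 16, 14, 13, 13, 9, 9, 9, 7, 7, 7, 3, 2.
Put 16U in rack 1; 4U remain.
Put 14U in rack 2; 6U remain.
Put 13U in rack 3; 7U remain.
Put 13U in rack 4; 7U remain.
Put 9U in rack 5; 11U remain.
Put 9U in rack 5; 2U remain.
Put 9U in rack 6; 11U remain.
Put 7U in rack 3; 0U remain.
Put 7U in rack 4; 0U remain.
Put 7U in rack 6; 4U remain.
Put 3U in rack 1; 1U remain.
Put 2U in rack 2; 4U remain.
6 racks × 20U = 120U; used 109U; unused 11U.

11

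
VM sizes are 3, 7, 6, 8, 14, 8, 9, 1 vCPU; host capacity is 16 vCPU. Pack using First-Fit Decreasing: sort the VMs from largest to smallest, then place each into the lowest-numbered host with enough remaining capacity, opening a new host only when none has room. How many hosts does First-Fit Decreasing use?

4

Sorted descending: 14, 9, 8, 8, 7, 6, 3, 1.
14 vCPU → host 1 (remaining 2 vCPU)
9 vCPU → host 2 (remaining 7 vCPU)
8 vCPU → host 3 (remaining 8 vCPU)
8 vCPU → host 3 (remaining 0 vCPU)
7 vCPU → host 2 (remaining 0 vCPU)
6 vCPU → host 4 (remaining 10 vCPU)
3 vCPU → host 4 (remaining 7 vCPU)
1 vCPU → host 1 (remaining 1 vCPU)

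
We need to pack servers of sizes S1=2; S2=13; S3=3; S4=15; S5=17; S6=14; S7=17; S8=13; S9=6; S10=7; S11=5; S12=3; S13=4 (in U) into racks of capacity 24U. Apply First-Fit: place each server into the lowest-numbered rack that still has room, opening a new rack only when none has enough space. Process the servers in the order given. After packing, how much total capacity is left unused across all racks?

S1 (2U) → rack 1 (remaining 22U)
S2 (13U) → rack 1 (remaining 9U)
S3 (3U) → rack 1 (remaining 6U)
S4 (15U) → rack 2 (remaining 9U)
S5 (17U) → rack 3 (remaining 7U)
S6 (14U) → rack 4 (remaining 10U)
S7 (17U) → rack 5 (remaining 7U)
S8 (13U) → rack 6 (remaining 11U)
S9 (6U) → rack 1 (remaining 0U)
S10 (7U) → rack 2 (remaining 2U)
S11 (5U) → rack 3 (remaining 2U)
S12 (3U) → rack 4 (remaining 7U)
S13 (4U) → rack 4 (remaining 3U)
6 racks × 24U = 144U; used 119U; unused 25U.

25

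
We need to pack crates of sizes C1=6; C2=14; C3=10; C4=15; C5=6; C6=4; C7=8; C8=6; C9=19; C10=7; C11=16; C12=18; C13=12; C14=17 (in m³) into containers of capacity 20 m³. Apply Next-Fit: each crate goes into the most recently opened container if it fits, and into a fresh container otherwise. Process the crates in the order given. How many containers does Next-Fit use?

11 containers

Put C1 (6 m³) in container 1; 14 m³ remain.
Put C2 (14 m³) in container 1; 0 m³ remain.
Put C3 (10 m³) in container 2; 10 m³ remain.
Put C4 (15 m³) in container 3; 5 m³ remain.
Put C5 (6 m³) in container 4; 14 m³ remain.
Put C6 (4 m³) in container 4; 10 m³ remain.
Put C7 (8 m³) in container 4; 2 m³ remain.
Put C8 (6 m³) in container 5; 14 m³ remain.
Put C9 (19 m³) in container 6; 1 m³ remain.
Put C10 (7 m³) in container 7; 13 m³ remain.
Put C11 (16 m³) in container 8; 4 m³ remain.
Put C12 (18 m³) in container 9; 2 m³ remain.
Put C13 (12 m³) in container 10; 8 m³ remain.
Put C14 (17 m³) in container 11; 3 m³ remain.
Final containers: [6,14] [10] [15] [6,4,8] [6] [19] [7] [16] [18] [12] [17].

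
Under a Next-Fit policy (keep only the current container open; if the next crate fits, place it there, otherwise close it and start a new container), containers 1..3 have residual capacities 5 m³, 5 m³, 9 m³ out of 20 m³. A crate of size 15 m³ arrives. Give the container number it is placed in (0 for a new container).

Next-Fit only looks at container 3, which has 9 m³ free.
15 m³ does not fit, so a new container is opened.

0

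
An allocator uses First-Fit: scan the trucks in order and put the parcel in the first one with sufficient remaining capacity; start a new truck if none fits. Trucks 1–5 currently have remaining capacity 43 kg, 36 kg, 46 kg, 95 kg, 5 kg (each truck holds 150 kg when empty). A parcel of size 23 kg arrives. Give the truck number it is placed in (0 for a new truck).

1

Trucks with room: truck 1 (43 kg), truck 2 (36 kg), truck 3 (46 kg), truck 4 (95 kg).
The first with room is truck 1.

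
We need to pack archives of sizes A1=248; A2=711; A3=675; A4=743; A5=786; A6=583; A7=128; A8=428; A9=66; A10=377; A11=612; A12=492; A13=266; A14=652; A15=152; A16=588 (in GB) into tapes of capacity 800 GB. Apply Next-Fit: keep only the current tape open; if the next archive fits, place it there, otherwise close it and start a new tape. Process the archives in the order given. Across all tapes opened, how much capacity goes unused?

2093

A1 (248 GB) → tape 1 (remaining 552 GB)
A2 (711 GB) → tape 2 (remaining 89 GB)
A3 (675 GB) → tape 3 (remaining 125 GB)
A4 (743 GB) → tape 4 (remaining 57 GB)
A5 (786 GB) → tape 5 (remaining 14 GB)
A6 (583 GB) → tape 6 (remaining 217 GB)
A7 (128 GB) → tape 6 (remaining 89 GB)
A8 (428 GB) → tape 7 (remaining 372 GB)
A9 (66 GB) → tape 7 (remaining 306 GB)
A10 (377 GB) → tape 8 (remaining 423 GB)
A11 (612 GB) → tape 9 (remaining 188 GB)
A12 (492 GB) → tape 10 (remaining 308 GB)
A13 (266 GB) → tape 10 (remaining 42 GB)
A14 (652 GB) → tape 11 (remaining 148 GB)
A15 (152 GB) → tape 12 (remaining 648 GB)
A16 (588 GB) → tape 12 (remaining 60 GB)
12 tapes × 800 GB = 9600 GB; used 7507 GB; unused 2093 GB.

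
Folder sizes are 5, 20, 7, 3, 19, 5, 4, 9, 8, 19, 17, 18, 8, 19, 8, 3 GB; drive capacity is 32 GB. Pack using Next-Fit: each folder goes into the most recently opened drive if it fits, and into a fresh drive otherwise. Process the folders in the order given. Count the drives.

drive 1: place 5 GB, 27 GB left
drive 1: place 20 GB, 7 GB left
drive 1: place 7 GB, 0 GB left
drive 2: place 3 GB, 29 GB left
drive 2: place 19 GB, 10 GB left
drive 2: place 5 GB, 5 GB left
drive 2: place 4 GB, 1 GB left
drive 3: place 9 GB, 23 GB left
drive 3: place 8 GB, 15 GB left
drive 4: place 19 GB, 13 GB left
drive 5: place 17 GB, 15 GB left
drive 6: place 18 GB, 14 GB left
drive 6: place 8 GB, 6 GB left
drive 7: place 19 GB, 13 GB left
drive 7: place 8 GB, 5 GB left
drive 7: place 3 GB, 2 GB left

7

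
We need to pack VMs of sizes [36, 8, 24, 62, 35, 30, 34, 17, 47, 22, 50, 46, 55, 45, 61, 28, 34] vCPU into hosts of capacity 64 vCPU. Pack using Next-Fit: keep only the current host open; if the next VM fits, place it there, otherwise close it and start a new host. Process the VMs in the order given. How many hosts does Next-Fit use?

36 vCPU → host 1 (remaining 28 vCPU)
8 vCPU → host 1 (remaining 20 vCPU)
24 vCPU → host 2 (remaining 40 vCPU)
62 vCPU → host 3 (remaining 2 vCPU)
35 vCPU → host 4 (remaining 29 vCPU)
30 vCPU → host 5 (remaining 34 vCPU)
34 vCPU → host 5 (remaining 0 vCPU)
17 vCPU → host 6 (remaining 47 vCPU)
47 vCPU → host 6 (remaining 0 vCPU)
22 vCPU → host 7 (remaining 42 vCPU)
50 vCPU → host 8 (remaining 14 vCPU)
46 vCPU → host 9 (remaining 18 vCPU)
55 vCPU → host 10 (remaining 9 vCPU)
45 vCPU → host 11 (remaining 19 vCPU)
61 vCPU → host 12 (remaining 3 vCPU)
28 vCPU → host 13 (remaining 36 vCPU)
34 vCPU → host 13 (remaining 2 vCPU)
Final hosts: [36,8] [24] [62] [35] [30,34] [17,47] [22] [50] [46] [55] [45] [61] [28,34].

13 hosts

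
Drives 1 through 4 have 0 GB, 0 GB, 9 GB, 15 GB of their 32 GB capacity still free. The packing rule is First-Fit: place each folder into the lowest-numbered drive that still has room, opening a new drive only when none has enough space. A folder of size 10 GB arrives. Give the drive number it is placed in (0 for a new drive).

Drives with room: drive 4 (15 GB).
The first with room is drive 4.

4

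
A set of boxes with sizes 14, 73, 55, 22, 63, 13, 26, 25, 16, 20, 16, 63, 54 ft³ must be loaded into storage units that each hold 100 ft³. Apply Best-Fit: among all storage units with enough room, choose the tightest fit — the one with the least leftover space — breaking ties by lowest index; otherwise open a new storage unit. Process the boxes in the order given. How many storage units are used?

6

14 ft³ → storage unit 1 (remaining 86 ft³)
73 ft³ → storage unit 1 (remaining 13 ft³)
55 ft³ → storage unit 2 (remaining 45 ft³)
22 ft³ → storage unit 2 (remaining 23 ft³)
63 ft³ → storage unit 3 (remaining 37 ft³)
13 ft³ → storage unit 1 (remaining 0 ft³)
26 ft³ → storage unit 3 (remaining 11 ft³)
25 ft³ → storage unit 4 (remaining 75 ft³)
16 ft³ → storage unit 2 (remaining 7 ft³)
20 ft³ → storage unit 4 (remaining 55 ft³)
16 ft³ → storage unit 4 (remaining 39 ft³)
63 ft³ → storage unit 5 (remaining 37 ft³)
54 ft³ → storage unit 6 (remaining 46 ft³)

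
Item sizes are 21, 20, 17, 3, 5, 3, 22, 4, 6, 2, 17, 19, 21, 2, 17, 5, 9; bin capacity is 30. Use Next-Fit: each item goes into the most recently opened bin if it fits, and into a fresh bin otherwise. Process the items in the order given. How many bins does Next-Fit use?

Put 21 in bin 1; 9 remain.
Put 20 in bin 2; 10 remain.
Put 17 in bin 3; 13 remain.
Put 3 in bin 3; 10 remain.
Put 5 in bin 3; 5 remain.
Put 3 in bin 3; 2 remain.
Put 22 in bin 4; 8 remain.
Put 4 in bin 4; 4 remain.
Put 6 in bin 5; 24 remain.
Put 2 in bin 5; 22 remain.
Put 17 in bin 5; 5 remain.
Put 19 in bin 6; 11 remain.
Put 21 in bin 7; 9 remain.
Put 2 in bin 7; 7 remain.
Put 17 in bin 8; 13 remain.
Put 5 in bin 8; 8 remain.
Put 9 in bin 9; 21 remain.
Final bins: [21] [20] [17,3,5,3] [22,4] [6,2,17] [19] [21,2] [17,5] [9].

9 bins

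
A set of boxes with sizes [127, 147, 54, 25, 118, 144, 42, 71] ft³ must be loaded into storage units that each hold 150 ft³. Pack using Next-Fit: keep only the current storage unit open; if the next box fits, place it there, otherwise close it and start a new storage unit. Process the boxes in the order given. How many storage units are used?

storage unit 1: place 127 ft³, 23 ft³ left
storage unit 2: place 147 ft³, 3 ft³ left
storage unit 3: place 54 ft³, 96 ft³ left
storage unit 3: place 25 ft³, 71 ft³ left
storage unit 4: place 118 ft³, 32 ft³ left
storage unit 5: place 144 ft³, 6 ft³ left
storage unit 6: place 42 ft³, 108 ft³ left
storage unit 6: place 71 ft³, 37 ft³ left
Final storage units: [127] [147] [54,25] [118] [144] [42,71].

6 storage units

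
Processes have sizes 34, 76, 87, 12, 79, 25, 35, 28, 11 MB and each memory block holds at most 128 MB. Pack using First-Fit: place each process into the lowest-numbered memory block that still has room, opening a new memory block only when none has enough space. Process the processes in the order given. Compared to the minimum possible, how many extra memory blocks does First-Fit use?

0

First-Fit: [34,76,12] [87,25,11] [79,35] [28] → 4 memory blocks.
Total size 387 MB; any packing needs at least ⌈387/128⌉ = 4 memory blocks.
So 4 is already optimal.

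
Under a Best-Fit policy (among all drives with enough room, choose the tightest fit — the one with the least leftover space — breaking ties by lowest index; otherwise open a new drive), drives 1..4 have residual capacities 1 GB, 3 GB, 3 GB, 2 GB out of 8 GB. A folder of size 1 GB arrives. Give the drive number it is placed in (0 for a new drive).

Drives with room: drive 1 (1 GB), drive 2 (3 GB), drive 3 (3 GB), drive 4 (2 GB).
Tightest fit is drive 1 with 1 GB free.

1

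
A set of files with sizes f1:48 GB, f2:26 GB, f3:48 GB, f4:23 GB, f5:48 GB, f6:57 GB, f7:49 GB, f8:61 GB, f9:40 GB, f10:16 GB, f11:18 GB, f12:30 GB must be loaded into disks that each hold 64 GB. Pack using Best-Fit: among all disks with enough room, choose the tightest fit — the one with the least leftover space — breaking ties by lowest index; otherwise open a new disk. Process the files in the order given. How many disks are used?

f1 (48 GB) → disk 1 (remaining 16 GB)
f2 (26 GB) → disk 2 (remaining 38 GB)
f3 (48 GB) → disk 3 (remaining 16 GB)
f4 (23 GB) → disk 2 (remaining 15 GB)
f5 (48 GB) → disk 4 (remaining 16 GB)
f6 (57 GB) → disk 5 (remaining 7 GB)
f7 (49 GB) → disk 6 (remaining 15 GB)
f8 (61 GB) → disk 7 (remaining 3 GB)
f9 (40 GB) → disk 8 (remaining 24 GB)
f10 (16 GB) → disk 1 (remaining 0 GB)
f11 (18 GB) → disk 8 (remaining 6 GB)
f12 (30 GB) → disk 9 (remaining 34 GB)
Final disks: [48,16] [26,23] [48] [48] [57] [49] [61] [40,18] [30].

9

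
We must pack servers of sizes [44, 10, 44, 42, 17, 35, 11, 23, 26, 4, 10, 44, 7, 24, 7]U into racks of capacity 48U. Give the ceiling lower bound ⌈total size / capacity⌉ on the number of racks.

8

Total size = 44 + 10 + 44 + 42 + 17 + 35 + 11 + 23 + 26 + 4 + 10 + 44 + 7 + 24 + 7 = 348U.
⌈348 / 48⌉ = 8.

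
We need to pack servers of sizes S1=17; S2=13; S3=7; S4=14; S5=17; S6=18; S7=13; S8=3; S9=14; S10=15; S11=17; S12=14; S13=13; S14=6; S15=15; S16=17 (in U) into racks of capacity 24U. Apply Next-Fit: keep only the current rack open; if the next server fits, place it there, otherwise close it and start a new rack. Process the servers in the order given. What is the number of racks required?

Put S1 (17U) in rack 1; 7U remain.
Put S2 (13U) in rack 2; 11U remain.
Put S3 (7U) in rack 2; 4U remain.
Put S4 (14U) in rack 3; 10U remain.
Put S5 (17U) in rack 4; 7U remain.
Put S6 (18U) in rack 5; 6U remain.
Put S7 (13U) in rack 6; 11U remain.
Put S8 (3U) in rack 6; 8U remain.
Put S9 (14U) in rack 7; 10U remain.
Put S10 (15U) in rack 8; 9U remain.
Put S11 (17U) in rack 9; 7U remain.
Put S12 (14U) in rack 10; 10U remain.
Put S13 (13U) in rack 11; 11U remain.
Put S14 (6U) in rack 11; 5U remain.
Put S15 (15U) in rack 12; 9U remain.
Put S16 (17U) in rack 13; 7U remain.
Final racks: [17] [13,7] [14] [17] [18] [13,3] [14] [15] [17] [14] [13,6] [15] [17].

13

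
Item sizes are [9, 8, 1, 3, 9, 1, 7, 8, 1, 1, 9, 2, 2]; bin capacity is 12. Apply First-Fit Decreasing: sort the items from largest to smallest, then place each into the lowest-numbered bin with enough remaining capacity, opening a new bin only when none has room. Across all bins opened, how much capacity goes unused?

Sorted descending: 9, 9, 9, 8, 8, 7, 3, 2, 2, 1, 1, 1, 1.
9 → bin 1 (remaining 3)
9 → bin 2 (remaining 3)
9 → bin 3 (remaining 3)
8 → bin 4 (remaining 4)
8 → bin 5 (remaining 4)
7 → bin 6 (remaining 5)
3 → bin 1 (remaining 0)
2 → bin 2 (remaining 1)
2 → bin 3 (remaining 1)
1 → bin 2 (remaining 0)
1 → bin 3 (remaining 0)
1 → bin 4 (remaining 3)
1 → bin 4 (remaining 2)
6 bins × 12 = 72; used 61; unused 11.

11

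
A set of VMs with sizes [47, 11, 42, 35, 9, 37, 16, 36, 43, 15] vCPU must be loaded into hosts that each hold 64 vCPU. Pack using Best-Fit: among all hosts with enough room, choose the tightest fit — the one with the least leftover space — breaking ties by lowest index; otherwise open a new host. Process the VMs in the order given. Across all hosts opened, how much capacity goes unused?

93

host 1: place 47 vCPU, 17 vCPU left
host 1: place 11 vCPU, 6 vCPU left
host 2: place 42 vCPU, 22 vCPU left
host 3: place 35 vCPU, 29 vCPU left
host 2: place 9 vCPU, 13 vCPU left
host 4: place 37 vCPU, 27 vCPU left
host 4: place 16 vCPU, 11 vCPU left
host 5: place 36 vCPU, 28 vCPU left
host 6: place 43 vCPU, 21 vCPU left
host 6: place 15 vCPU, 6 vCPU left
6 hosts × 64 vCPU = 384 vCPU; used 291 vCPU; unused 93 vCPU.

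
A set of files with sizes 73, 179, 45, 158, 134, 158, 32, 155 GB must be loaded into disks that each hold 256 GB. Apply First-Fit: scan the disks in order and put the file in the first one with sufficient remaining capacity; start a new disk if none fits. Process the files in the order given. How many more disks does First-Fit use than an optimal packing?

0

First-Fit: [73,179] [45,158,32] [134] [158] [155] → 5 disks.
5 files exceed 128 GB (half the capacity), and no two of those can share a disk, so at least 5 disks are needed.
So 5 is already optimal.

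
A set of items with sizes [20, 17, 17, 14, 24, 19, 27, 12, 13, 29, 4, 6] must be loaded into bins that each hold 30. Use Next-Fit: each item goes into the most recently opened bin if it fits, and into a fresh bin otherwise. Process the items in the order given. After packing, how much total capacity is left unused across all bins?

98

bin 1: place 20, 10 left
bin 2: place 17, 13 left
bin 3: place 17, 13 left
bin 4: place 14, 16 left
bin 5: place 24, 6 left
bin 6: place 19, 11 left
bin 7: place 27, 3 left
bin 8: place 12, 18 left
bin 8: place 13, 5 left
bin 9: place 29, 1 left
bin 10: place 4, 26 left
bin 10: place 6, 20 left
10 bins × 30 = 300; used 202; unused 98.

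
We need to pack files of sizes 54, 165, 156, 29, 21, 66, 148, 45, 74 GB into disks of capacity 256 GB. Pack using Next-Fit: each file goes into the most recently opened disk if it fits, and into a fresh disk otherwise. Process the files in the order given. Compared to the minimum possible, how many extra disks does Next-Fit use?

1

Next-Fit: [54,165] [156,29,21] [66,148] [45,74] → 4 disks.
Total size 758 GB; any packing needs at least ⌈758/256⌉ = 3 disks.
An optimal packing achieves that bound: [165,66,21] [156,54,45] [148,74,29] → 3 disks.
Excess: 4 − 3 = 1.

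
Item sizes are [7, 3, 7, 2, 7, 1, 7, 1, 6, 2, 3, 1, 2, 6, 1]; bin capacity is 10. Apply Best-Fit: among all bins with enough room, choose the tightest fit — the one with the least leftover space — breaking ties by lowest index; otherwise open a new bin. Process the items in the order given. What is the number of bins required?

6

Put 7 in bin 1; 3 remain.
Put 3 in bin 1; 0 remain.
Put 7 in bin 2; 3 remain.
Put 2 in bin 2; 1 remain.
Put 7 in bin 3; 3 remain.
Put 1 in bin 2; 0 remain.
Put 7 in bin 4; 3 remain.
Put 1 in bin 3; 2 remain.
Put 6 in bin 5; 4 remain.
Put 2 in bin 3; 0 remain.
Put 3 in bin 4; 0 remain.
Put 1 in bin 5; 3 remain.
Put 2 in bin 5; 1 remain.
Put 6 in bin 6; 4 remain.
Put 1 in bin 5; 0 remain.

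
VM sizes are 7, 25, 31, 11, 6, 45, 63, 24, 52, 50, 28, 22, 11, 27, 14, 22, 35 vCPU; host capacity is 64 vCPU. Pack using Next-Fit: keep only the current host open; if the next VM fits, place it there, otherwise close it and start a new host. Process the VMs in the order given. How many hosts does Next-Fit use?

7 vCPU → host 1 (remaining 57 vCPU)
25 vCPU → host 1 (remaining 32 vCPU)
31 vCPU → host 1 (remaining 1 vCPU)
11 vCPU → host 2 (remaining 53 vCPU)
6 vCPU → host 2 (remaining 47 vCPU)
45 vCPU → host 2 (remaining 2 vCPU)
63 vCPU → host 3 (remaining 1 vCPU)
24 vCPU → host 4 (remaining 40 vCPU)
52 vCPU → host 5 (remaining 12 vCPU)
50 vCPU → host 6 (remaining 14 vCPU)
28 vCPU → host 7 (remaining 36 vCPU)
22 vCPU → host 7 (remaining 14 vCPU)
11 vCPU → host 7 (remaining 3 vCPU)
27 vCPU → host 8 (remaining 37 vCPU)
14 vCPU → host 8 (remaining 23 vCPU)
22 vCPU → host 8 (remaining 1 vCPU)
35 vCPU → host 9 (remaining 29 vCPU)
Final hosts: [7,25,31] [11,6,45] [63] [24] [52] [50] [28,22,11] [27,14,22] [35].

9 hosts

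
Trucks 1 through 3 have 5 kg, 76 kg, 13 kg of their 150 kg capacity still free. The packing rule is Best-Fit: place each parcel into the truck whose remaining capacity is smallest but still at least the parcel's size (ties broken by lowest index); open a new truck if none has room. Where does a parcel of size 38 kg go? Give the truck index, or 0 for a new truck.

Trucks with room: truck 2 (76 kg).
Tightest fit is truck 2 with 76 kg free.

2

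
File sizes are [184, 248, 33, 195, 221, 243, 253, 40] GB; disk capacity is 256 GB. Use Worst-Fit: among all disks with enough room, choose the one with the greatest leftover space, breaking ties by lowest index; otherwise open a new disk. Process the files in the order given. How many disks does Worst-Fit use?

disk 1: place 184 GB, 72 GB left
disk 2: place 248 GB, 8 GB left
disk 1: place 33 GB, 39 GB left
disk 3: place 195 GB, 61 GB left
disk 4: place 221 GB, 35 GB left
disk 5: place 243 GB, 13 GB left
disk 6: place 253 GB, 3 GB left
disk 3: place 40 GB, 21 GB left

6 disks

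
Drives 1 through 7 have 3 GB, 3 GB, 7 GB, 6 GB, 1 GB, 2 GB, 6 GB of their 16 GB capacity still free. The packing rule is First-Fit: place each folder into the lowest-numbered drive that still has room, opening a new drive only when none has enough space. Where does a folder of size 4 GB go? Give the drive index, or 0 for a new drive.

3

Drives with room: drive 3 (7 GB), drive 4 (6 GB), drive 7 (6 GB).
The first with room is drive 3.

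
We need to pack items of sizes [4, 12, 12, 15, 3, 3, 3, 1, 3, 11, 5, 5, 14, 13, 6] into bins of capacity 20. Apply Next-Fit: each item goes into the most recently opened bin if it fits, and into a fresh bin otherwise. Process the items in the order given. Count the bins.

7

bin 1: place 4, 16 left
bin 1: place 12, 4 left
bin 2: place 12, 8 left
bin 3: place 15, 5 left
bin 3: place 3, 2 left
bin 4: place 3, 17 left
bin 4: place 3, 14 left
bin 4: place 1, 13 left
bin 4: place 3, 10 left
bin 5: place 11, 9 left
bin 5: place 5, 4 left
bin 6: place 5, 15 left
bin 6: place 14, 1 left
bin 7: place 13, 7 left
bin 7: place 6, 1 left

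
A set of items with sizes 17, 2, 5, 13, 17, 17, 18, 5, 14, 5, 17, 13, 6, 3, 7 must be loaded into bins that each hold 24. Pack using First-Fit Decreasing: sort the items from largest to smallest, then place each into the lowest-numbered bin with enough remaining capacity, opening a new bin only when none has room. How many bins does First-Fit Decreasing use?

Sorted descending: 18, 17, 17, 17, 17, 14, 13, 13, 7, 6, 5, 5, 5, 3, 2.
Put 18 in bin 1; 6 remain.
Put 17 in bin 2; 7 remain.
Put 17 in bin 3; 7 remain.
Put 17 in bin 4; 7 remain.
Put 17 in bin 5; 7 remain.
Put 14 in bin 6; 10 remain.
Put 13 in bin 7; 11 remain.
Put 13 in bin 8; 11 remain.
Put 7 in bin 2; 0 remain.
Put 6 in bin 1; 0 remain.
Put 5 in bin 3; 2 remain.
Put 5 in bin 4; 2 remain.
Put 5 in bin 5; 2 remain.
Put 3 in bin 6; 7 remain.
Put 2 in bin 3; 0 remain.

8 bins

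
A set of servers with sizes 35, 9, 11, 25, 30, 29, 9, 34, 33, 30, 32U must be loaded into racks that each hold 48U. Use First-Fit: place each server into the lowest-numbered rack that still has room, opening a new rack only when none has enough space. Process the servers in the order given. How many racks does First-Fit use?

8

35U → rack 1 (remaining 13U)
9U → rack 1 (remaining 4U)
11U → rack 2 (remaining 37U)
25U → rack 2 (remaining 12U)
30U → rack 3 (remaining 18U)
29U → rack 4 (remaining 19U)
9U → rack 2 (remaining 3U)
34U → rack 5 (remaining 14U)
33U → rack 6 (remaining 15U)
30U → rack 7 (remaining 18U)
32U → rack 8 (remaining 16U)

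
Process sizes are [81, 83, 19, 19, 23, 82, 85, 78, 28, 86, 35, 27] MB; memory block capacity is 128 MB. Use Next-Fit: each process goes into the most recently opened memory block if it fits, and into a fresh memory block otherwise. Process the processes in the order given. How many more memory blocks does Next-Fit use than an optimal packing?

Next-Fit: [81] [83,19,19] [23,82] [85] [78,28] [86,35] [27] → 7 memory blocks.
Total size 646 MB; any packing needs at least ⌈646/128⌉ = 6 memory blocks.
An optimal packing achieves that bound: [86,35] [85,28] [83,27] [82,23,19] [81,19] [78] → 6 memory blocks.
Excess: 7 − 6 = 1.

1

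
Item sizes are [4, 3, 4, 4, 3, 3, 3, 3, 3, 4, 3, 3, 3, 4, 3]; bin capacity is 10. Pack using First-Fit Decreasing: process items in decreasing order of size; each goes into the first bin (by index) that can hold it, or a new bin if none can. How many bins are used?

Sorted descending: 4, 4, 4, 4, 4, 3, 3, 3, 3, 3, 3, 3, 3, 3, 3.
bin 1: place 4, 6 left
bin 1: place 4, 2 left
bin 2: place 4, 6 left
bin 2: place 4, 2 left
bin 3: place 4, 6 left
bin 3: place 3, 3 left
bin 3: place 3, 0 left
bin 4: place 3, 7 left
bin 4: place 3, 4 left
bin 4: place 3, 1 left
bin 5: place 3, 7 left
bin 5: place 3, 4 left
bin 5: place 3, 1 left
bin 6: place 3, 7 left
bin 6: place 3, 4 left

6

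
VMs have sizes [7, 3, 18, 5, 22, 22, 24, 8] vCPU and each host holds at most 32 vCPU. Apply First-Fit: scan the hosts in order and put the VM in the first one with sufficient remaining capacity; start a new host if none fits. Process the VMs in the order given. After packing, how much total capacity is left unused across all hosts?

19

7 vCPU → host 1 (remaining 25 vCPU)
3 vCPU → host 1 (remaining 22 vCPU)
18 vCPU → host 1 (remaining 4 vCPU)
5 vCPU → host 2 (remaining 27 vCPU)
22 vCPU → host 2 (remaining 5 vCPU)
22 vCPU → host 3 (remaining 10 vCPU)
24 vCPU → host 4 (remaining 8 vCPU)
8 vCPU → host 3 (remaining 2 vCPU)
4 hosts × 32 vCPU = 128 vCPU; used 109 vCPU; unused 19 vCPU.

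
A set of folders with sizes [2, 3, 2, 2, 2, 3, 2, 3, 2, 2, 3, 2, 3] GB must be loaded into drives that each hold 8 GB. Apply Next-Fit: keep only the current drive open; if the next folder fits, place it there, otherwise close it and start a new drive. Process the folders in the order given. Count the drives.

Put 2 GB in drive 1; 6 GB remain.
Put 3 GB in drive 1; 3 GB remain.
Put 2 GB in drive 1; 1 GB remain.
Put 2 GB in drive 2; 6 GB remain.
Put 2 GB in drive 2; 4 GB remain.
Put 3 GB in drive 2; 1 GB remain.
Put 2 GB in drive 3; 6 GB remain.
Put 3 GB in drive 3; 3 GB remain.
Put 2 GB in drive 3; 1 GB remain.
Put 2 GB in drive 4; 6 GB remain.
Put 3 GB in drive 4; 3 GB remain.
Put 2 GB in drive 4; 1 GB remain.
Put 3 GB in drive 5; 5 GB remain.
Final drives: [2,3,2] [2,2,3] [2,3,2] [2,3,2] [3].

5 drives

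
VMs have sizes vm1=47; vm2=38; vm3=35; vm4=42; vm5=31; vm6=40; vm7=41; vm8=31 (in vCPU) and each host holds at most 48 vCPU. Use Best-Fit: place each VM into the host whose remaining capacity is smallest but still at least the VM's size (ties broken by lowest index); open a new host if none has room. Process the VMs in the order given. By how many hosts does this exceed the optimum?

Best-Fit: [47] [38] [35] [42] [31] [40] [41] [31] → 8 hosts.
8 VMs exceed 24 vCPU (half the capacity), and no two of those can share a host, so at least 8 hosts are needed.
So 8 is already optimal.

0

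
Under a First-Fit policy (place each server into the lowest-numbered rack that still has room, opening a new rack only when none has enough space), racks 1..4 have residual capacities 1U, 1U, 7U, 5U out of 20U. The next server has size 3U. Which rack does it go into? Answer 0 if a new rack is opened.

3

Racks with room: rack 3 (7U), rack 4 (5U).
The first with room is rack 3.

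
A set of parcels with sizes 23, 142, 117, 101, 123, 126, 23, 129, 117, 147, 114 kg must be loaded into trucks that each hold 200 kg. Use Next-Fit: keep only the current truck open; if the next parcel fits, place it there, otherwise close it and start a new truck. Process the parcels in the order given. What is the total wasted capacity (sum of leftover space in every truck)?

truck 1: place 23 kg, 177 kg left
truck 1: place 142 kg, 35 kg left
truck 2: place 117 kg, 83 kg left
truck 3: place 101 kg, 99 kg left
truck 4: place 123 kg, 77 kg left
truck 5: place 126 kg, 74 kg left
truck 5: place 23 kg, 51 kg left
truck 6: place 129 kg, 71 kg left
truck 7: place 117 kg, 83 kg left
truck 8: place 147 kg, 53 kg left
truck 9: place 114 kg, 86 kg left
9 trucks × 200 kg = 1800 kg; used 1162 kg; unused 638 kg.

638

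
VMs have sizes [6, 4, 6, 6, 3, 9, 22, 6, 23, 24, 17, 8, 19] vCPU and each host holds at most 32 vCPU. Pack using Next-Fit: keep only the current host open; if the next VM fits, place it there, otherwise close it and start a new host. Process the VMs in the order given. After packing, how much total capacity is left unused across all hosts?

6 vCPU → host 1 (remaining 26 vCPU)
4 vCPU → host 1 (remaining 22 vCPU)
6 vCPU → host 1 (remaining 16 vCPU)
6 vCPU → host 1 (remaining 10 vCPU)
3 vCPU → host 1 (remaining 7 vCPU)
9 vCPU → host 2 (remaining 23 vCPU)
22 vCPU → host 2 (remaining 1 vCPU)
6 vCPU → host 3 (remaining 26 vCPU)
23 vCPU → host 3 (remaining 3 vCPU)
24 vCPU → host 4 (remaining 8 vCPU)
17 vCPU → host 5 (remaining 15 vCPU)
8 vCPU → host 5 (remaining 7 vCPU)
19 vCPU → host 6 (remaining 13 vCPU)
6 hosts × 32 vCPU = 192 vCPU; used 153 vCPU; unused 39 vCPU.

39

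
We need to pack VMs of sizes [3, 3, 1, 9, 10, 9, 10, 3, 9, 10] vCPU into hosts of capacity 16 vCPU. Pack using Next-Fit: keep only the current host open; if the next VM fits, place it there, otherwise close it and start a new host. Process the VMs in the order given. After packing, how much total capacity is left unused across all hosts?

29

Put 3 vCPU in host 1; 13 vCPU remain.
Put 3 vCPU in host 1; 10 vCPU remain.
Put 1 vCPU in host 1; 9 vCPU remain.
Put 9 vCPU in host 1; 0 vCPU remain.
Put 10 vCPU in host 2; 6 vCPU remain.
Put 9 vCPU in host 3; 7 vCPU remain.
Put 10 vCPU in host 4; 6 vCPU remain.
Put 3 vCPU in host 4; 3 vCPU remain.
Put 9 vCPU in host 5; 7 vCPU remain.
Put 10 vCPU in host 6; 6 vCPU remain.
6 hosts × 16 vCPU = 96 vCPU; used 67 vCPU; unused 29 vCPU.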